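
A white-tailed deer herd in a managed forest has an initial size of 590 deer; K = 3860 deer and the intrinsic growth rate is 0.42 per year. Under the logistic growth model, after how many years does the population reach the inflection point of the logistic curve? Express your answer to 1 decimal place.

Logistic growth is fastest at N = K/2 = 1930.
A = (K − N₀)/N₀ = 5.5424. Set K/(1 + A·e^(−rt)) = K/2 → A·e^(−rt) = 1.
e^(−0.42t) = 1/5.5424 = 0.180428, so t = ln(5.5424)/0.42 = 1.7124/0.42 = 4.0772.

4.1 years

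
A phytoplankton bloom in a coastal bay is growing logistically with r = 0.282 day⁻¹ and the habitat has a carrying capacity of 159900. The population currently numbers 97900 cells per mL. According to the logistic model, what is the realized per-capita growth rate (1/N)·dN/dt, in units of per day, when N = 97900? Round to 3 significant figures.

0.109 per day

(1/N)·dN/dt = r(1 − N/K) = 0.282 × (1 − 97900/159900).
= 0.282 × 0.38774 = 0.10934.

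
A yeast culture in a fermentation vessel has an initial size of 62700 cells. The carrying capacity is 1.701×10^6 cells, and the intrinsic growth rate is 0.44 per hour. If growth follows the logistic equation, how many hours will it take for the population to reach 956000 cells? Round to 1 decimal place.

A = (K − N₀)/N₀ = (1.701×10^6 − 62700)/62700 = 26.129.
Solve 1.701×10^6/(1 + 26.129·e^(−0.44t)) = 956000: 1 + 26.129·e^(−0.44t) = 1.7793, so e^(−0.44t) = 0.0298245.
−0.44·t = ln(0.0298245) = -3.5124, so t = 3.5124/0.44 = 7.9828.

8.0 hours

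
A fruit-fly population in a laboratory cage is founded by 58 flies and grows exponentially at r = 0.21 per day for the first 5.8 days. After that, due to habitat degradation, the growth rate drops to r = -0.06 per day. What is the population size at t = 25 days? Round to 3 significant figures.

62.0 flies

Phase 1: N(5.8) = 58·e^(0.21×5.8) = 58·e^1.218 = 196.064.
Phase 2 runs for 25 − 5.8 = 19.2 days at r = -0.06.
N(25) = 196.064·e^(-0.06×19.2) = 196.064·e^-1.152 = 61.9571.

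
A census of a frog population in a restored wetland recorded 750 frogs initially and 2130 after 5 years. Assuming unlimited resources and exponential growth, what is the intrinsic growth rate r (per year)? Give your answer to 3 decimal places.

From N(t) = N₀·e^(rt): e^(r·5) = 2130/750 = 2.84.
r·5 = ln(2.84) = 1.0438, so r = 1.0438/5 = 0.20876.

0.209 per year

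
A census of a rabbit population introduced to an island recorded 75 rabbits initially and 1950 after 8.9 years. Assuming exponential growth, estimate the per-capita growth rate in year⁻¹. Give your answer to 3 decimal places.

0.366 per year

From N(t) = N₀·e^(rt): e^(r·8.9) = 1950/75 = 26.
r·8.9 = ln(26) = 3.2581, so r = 3.2581/8.9 = 0.36608.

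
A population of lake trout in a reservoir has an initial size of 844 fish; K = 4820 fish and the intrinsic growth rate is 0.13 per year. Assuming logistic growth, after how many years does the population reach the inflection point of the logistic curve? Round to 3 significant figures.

Logistic growth is fastest at N = K/2 = 2410.
A = (K − N₀)/N₀ = 4.7109. Set K/(1 + A·e^(−rt)) = K/2 → A·e^(−rt) = 1.
e^(−0.13t) = 1/4.7109 = 0.212274, so t = ln(4.7109)/0.13 = 1.5499/0.13 = 11.922.

11.9 years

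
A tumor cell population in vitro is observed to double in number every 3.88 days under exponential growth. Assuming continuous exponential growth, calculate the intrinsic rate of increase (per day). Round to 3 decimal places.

0.179 per day

r = ln(2)/t_d = 0.6931/3.88 = 0.17865.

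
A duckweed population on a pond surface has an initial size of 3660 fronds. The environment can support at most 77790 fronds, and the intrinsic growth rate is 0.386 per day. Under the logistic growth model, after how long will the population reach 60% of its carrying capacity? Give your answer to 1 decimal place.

A = (K − N₀)/N₀ = (77790 − 3660)/3660 = 20.254.
Solve 77790/(1 + 20.254·e^(−0.386t)) = 46674: 1 + 20.254·e^(−0.386t) = 1.6667, so e^(−0.386t) = 0.0329151.
−0.386·t = ln(0.0329151) = -3.4138, so t = 3.4138/0.386 = 8.8441.

8.8 days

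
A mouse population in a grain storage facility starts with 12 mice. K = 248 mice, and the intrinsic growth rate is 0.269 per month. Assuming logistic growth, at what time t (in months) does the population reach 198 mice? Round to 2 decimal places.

A = (K − N₀)/N₀ = (248 − 12)/12 = 19.667.
Solve 248/(1 + 19.667·e^(−0.269t)) = 198: 1 + 19.667·e^(−0.269t) = 1.2525, so e^(−0.269t) = 0.0128403.
−0.269·t = ln(0.0128403) = -4.3552, so t = 4.3552/0.269 = 16.19.

16.19 months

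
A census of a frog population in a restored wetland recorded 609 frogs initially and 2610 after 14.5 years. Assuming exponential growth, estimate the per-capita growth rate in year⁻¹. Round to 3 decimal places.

From N(t) = N₀·e^(rt): e^(r·14.5) = 2610/609 = 4.2857.
r·14.5 = ln(4.2857) = 1.4553, so r = 1.4553/14.5 = 0.10036.

0.100 per year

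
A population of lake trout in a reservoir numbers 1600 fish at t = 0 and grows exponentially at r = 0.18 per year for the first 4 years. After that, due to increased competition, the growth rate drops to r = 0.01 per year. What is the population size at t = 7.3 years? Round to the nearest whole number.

Phase 1: N(4) = 1600·e^(0.18×4) = 1600·e^0.72 = 3287.09.
Phase 2 runs for 7.3 − 4 = 3.3 years at r = 0.01.
N(7.3) = 3287.09·e^(0.01×3.3) = 3287.09·e^0.033 = 3397.38.

3397 fish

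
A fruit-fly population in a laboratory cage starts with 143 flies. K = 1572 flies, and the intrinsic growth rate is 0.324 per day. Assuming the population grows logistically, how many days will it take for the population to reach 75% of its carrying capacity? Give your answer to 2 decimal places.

10.50 days

A = (K − N₀)/N₀ = (1572 − 143)/143 = 9.993.
Solve 1572/(1 + 9.993·e^(−0.324t)) = 1179: 1 + 9.993·e^(−0.324t) = 1.3333, so e^(−0.324t) = 0.0333567.
−0.324·t = ln(0.0333567) = -3.4005, so t = 3.4005/0.324 = 10.495.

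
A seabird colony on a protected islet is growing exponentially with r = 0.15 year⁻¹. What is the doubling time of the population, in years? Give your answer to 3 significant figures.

4.62 years

Doubling time t_d = ln(2)/r = 0.6931/0.15 = 4.621.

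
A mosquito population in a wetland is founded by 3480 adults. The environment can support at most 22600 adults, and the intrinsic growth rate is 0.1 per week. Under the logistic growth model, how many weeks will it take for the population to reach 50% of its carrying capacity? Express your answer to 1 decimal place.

A = (K − N₀)/N₀ = (22600 − 3480)/3480 = 5.4943.
Solve 22600/(1 + 5.4943·e^(−0.1t)) = 11300: 1 + 5.4943·e^(−0.1t) = 2, so e^(−0.1t) = 0.182008.
−0.1·t = ln(0.182008) = -1.7037, so t = 1.7037/0.1 = 17.037.

17.0 weeks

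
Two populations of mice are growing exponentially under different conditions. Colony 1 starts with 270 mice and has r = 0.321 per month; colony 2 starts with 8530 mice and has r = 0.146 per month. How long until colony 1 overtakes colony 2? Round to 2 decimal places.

19.73 months

Set 270·e^(0.321t) = 8530·e^(0.146t).
e^((0.321 − 0.146)t) = 8530/270 → e^(0.175·t) = 31.593.
0.175·t = ln(31.593) = 3.4529, so t = 3.4529/0.175 = 19.731.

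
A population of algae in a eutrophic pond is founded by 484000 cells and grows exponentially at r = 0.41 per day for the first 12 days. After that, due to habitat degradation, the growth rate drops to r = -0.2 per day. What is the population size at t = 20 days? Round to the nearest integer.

Phase 1: N(12) = 484000·e^(0.41×12) = 484000·e^4.92 = 6.630926×10^7.
Phase 2 runs for 20 − 12 = 8 days at r = -0.2.
N(20) = 6.630926×10^7·e^(-0.2×8) = 6.630926×10^7·e^-1.6 = 1.338761×10^7.

13387610 cells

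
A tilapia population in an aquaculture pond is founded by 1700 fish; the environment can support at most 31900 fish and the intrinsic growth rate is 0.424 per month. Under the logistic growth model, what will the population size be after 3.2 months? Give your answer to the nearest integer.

5723 fish

A = (K − N₀)/N₀ = (31900 − 1700)/1700 = 17.765.
N(t) = K/(1 + A·e^(−rt)) = 31900/(1 + 17.765×e^(−0.424×3.2)).
e^(−1.357) = 0.25748; denominator = 1 + 17.765×0.25748 = 5.5741.
N = 31900/5.5741 = 5722.88.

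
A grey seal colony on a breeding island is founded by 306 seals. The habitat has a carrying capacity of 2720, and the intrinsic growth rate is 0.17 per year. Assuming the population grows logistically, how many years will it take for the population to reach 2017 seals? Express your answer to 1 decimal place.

18.3 years

A = (K − N₀)/N₀ = (2720 − 306)/306 = 7.8889.
Solve 2720/(1 + 7.8889·e^(−0.17t)) = 2017: 1 + 7.8889·e^(−0.17t) = 1.3485, so e^(−0.17t) = 0.0441808.
−0.17·t = ln(0.0441808) = -3.1195, so t = 3.1195/0.17 = 18.35.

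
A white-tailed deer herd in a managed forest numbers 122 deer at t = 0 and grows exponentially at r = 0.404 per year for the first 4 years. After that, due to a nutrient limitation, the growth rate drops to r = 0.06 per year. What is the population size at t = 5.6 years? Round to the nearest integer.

Phase 1: N(4) = 122·e^(0.404×4) = 122·e^1.616 = 614.016.
Phase 2 runs for 5.6 − 4 = 1.6 years at r = 0.06.
N(5.6) = 614.016·e^(0.06×1.6) = 614.016·e^0.096 = 675.884.

676 deer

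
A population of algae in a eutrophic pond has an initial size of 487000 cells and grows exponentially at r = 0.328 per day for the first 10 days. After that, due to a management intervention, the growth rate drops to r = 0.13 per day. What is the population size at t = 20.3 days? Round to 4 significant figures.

49380000 cells

Phase 1: N(10) = 487000·e^(0.328×10) = 487000·e^3.28 = 1.29424×10^7.
Phase 2 runs for 20.3 − 10 = 10.3 days at r = 0.13.
N(20.3) = 1.29424×10^7·e^(0.13×10.3) = 1.29424×10^7·e^1.339 = 4.937819×10^7.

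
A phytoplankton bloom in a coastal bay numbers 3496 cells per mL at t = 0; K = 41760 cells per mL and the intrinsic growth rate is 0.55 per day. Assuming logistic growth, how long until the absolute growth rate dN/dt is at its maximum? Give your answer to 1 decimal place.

Logistic growth is fastest at N = K/2 = 20880.
A = (K − N₀)/N₀ = 10.945. Set K/(1 + A·e^(−rt)) = K/2 → A·e^(−rt) = 1.
e^(−0.55t) = 1/10.945 = 0.0913653, so t = ln(10.945)/0.55 = 2.3929/0.55 = 4.3507.

4.4 days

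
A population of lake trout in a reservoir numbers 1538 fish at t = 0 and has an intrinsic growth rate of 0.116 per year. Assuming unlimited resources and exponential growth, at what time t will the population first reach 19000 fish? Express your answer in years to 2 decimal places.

Set N₀·e^(rt) = 19000: e^(0.116·t) = 19000/1538 = 12.354.
0.116·t = ln(12.354) = 2.514, so t = 2.514/0.116 = 21.672.

21.67 years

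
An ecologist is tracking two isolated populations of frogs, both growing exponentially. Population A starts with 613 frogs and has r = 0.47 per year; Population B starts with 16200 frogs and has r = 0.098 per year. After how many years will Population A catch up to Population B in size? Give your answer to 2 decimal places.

8.80 years

Set 613·e^(0.47t) = 16200·e^(0.098t).
e^((0.47 − 0.098)t) = 16200/613 → e^(0.372·t) = 26.427.
0.372·t = ln(26.427) = 3.2744, so t = 3.2744/0.372 = 8.8022.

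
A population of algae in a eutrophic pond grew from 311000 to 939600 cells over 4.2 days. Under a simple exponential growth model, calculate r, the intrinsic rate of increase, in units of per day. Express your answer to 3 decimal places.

0.263 per day

From N(t) = N₀·e^(rt): e^(r·4.2) = 939600/311000 = 3.0212.
r·4.2 = ln(3.0212) = 1.1057, so r = 1.1057/4.2 = 0.26325.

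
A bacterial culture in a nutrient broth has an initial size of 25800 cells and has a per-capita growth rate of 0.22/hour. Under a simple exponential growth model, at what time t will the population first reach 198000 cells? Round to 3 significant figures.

9.26 hours

Set N₀·e^(rt) = 198000: e^(0.22·t) = 198000/25800 = 7.6744.
0.22·t = ln(7.6744) = 2.0379, so t = 2.0379/0.22 = 9.2631.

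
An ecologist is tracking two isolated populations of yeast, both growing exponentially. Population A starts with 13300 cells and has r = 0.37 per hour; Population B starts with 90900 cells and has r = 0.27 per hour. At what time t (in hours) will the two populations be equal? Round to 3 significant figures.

19.2 hours

Set 13300·e^(0.37t) = 90900·e^(0.27t).
e^((0.37 − 0.27)t) = 90900/13300 → e^(0.1·t) = 6.8346.
0.1·t = ln(6.8346) = 1.922, so t = 1.922/0.1 = 19.22.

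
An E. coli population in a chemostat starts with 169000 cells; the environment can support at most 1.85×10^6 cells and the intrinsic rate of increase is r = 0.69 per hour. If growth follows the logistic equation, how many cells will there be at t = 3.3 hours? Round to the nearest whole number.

A = (K − N₀)/N₀ = (1.85×10^6 − 169000)/169000 = 9.9467.
N(t) = K/(1 + A·e^(−rt)) = 1.85×10^6/(1 + 9.9467×e^(−0.69×3.3)).
e^(−2.277) = 0.10259; denominator = 1 + 9.9467×0.10259 = 2.0205.
N = 1.85×10^6/2.0205 = 915637.

915637 cells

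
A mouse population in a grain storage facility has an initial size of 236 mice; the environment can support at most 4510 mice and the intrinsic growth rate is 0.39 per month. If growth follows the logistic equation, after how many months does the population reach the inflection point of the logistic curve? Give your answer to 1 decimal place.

Logistic growth is fastest at N = K/2 = 2255.
A = (K − N₀)/N₀ = 18.11. Set K/(1 + A·e^(−rt)) = K/2 → A·e^(−rt) = 1.
e^(−0.39t) = 1/18.11 = 0.0552176, so t = ln(18.11)/0.39 = 2.8965/0.39 = 7.4269.

7.4 months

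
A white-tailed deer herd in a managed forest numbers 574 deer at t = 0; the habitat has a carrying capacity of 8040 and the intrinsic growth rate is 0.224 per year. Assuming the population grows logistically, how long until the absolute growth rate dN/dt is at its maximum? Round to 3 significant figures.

Logistic growth is fastest at N = K/2 = 4020.
A = (K − N₀)/N₀ = 13.007. Set K/(1 + A·e^(−rt)) = K/2 → A·e^(−rt) = 1.
e^(−0.224t) = 1/13.007 = 0.0768819, so t = ln(13.007)/0.224 = 2.5655/0.224 = 11.453.

11.5 years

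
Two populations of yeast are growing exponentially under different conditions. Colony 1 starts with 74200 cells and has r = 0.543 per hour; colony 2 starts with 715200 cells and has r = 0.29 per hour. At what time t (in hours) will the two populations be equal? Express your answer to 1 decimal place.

9.0 hours

Set 74200·e^(0.543t) = 715200·e^(0.29t).
e^((0.543 − 0.29)t) = 715200/74200 → e^(0.253·t) = 9.6388.
0.253·t = ln(9.6388) = 2.2658, so t = 2.2658/0.253 = 8.9557.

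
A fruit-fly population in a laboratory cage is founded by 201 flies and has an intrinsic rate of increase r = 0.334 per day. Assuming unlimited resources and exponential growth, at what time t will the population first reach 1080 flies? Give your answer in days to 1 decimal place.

5.0 days

Set N₀·e^(rt) = 1080: e^(0.334·t) = 1080/201 = 5.3731.
0.334·t = ln(5.3731) = 1.6814, so t = 1.6814/0.334 = 5.0342.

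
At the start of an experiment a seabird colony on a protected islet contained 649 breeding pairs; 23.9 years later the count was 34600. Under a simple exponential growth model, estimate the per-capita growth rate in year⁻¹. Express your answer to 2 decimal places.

0.17 per year

From N(t) = N₀·e^(rt): e^(r·23.9) = 34600/649 = 53.313.
r·23.9 = ln(53.313) = 3.9762, so r = 3.9762/23.9 = 0.16637.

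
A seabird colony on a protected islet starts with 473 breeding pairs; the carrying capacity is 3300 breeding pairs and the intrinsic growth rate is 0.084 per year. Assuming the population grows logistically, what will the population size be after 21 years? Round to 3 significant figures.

A = (K − N₀)/N₀ = (3300 − 473)/473 = 5.9767.
N(t) = K/(1 + A·e^(−rt)) = 3300/(1 + 5.9767×e^(−0.084×21)).
e^(−1.764) = 0.17136; denominator = 1 + 5.9767×0.17136 = 2.0242.
N = 3300/2.0242 = 1630.3.

1630 breeding pairs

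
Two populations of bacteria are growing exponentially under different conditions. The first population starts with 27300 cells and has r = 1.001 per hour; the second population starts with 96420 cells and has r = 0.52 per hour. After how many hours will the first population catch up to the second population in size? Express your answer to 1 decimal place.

Set 27300·e^(1.001t) = 96420·e^(0.52t).
e^((1.001 − 0.52)t) = 96420/27300 → e^(0.481·t) = 3.5319.
0.481·t = ln(3.5319) = 1.2618, so t = 1.2618/0.481 = 2.6233.

2.6 hours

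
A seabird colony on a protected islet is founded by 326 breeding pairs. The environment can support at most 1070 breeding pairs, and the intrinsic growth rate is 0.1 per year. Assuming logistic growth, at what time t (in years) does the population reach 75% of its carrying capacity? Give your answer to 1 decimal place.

19.2 years

A = (K − N₀)/N₀ = (1070 − 326)/326 = 2.2822.
Solve 1070/(1 + 2.2822·e^(−0.1t)) = 802.5: 1 + 2.2822·e^(−0.1t) = 1.3333, so e^(−0.1t) = 0.146057.
−0.1·t = ln(0.146057) = -1.9238, so t = 1.9238/0.1 = 19.238.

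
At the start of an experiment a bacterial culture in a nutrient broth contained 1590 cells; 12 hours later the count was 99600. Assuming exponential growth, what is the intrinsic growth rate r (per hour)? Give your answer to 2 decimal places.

From N(t) = N₀·e^(rt): e^(r·12) = 99600/1590 = 62.642.
r·12 = ln(62.642) = 4.1374, so r = 4.1374/12 = 0.34479.

0.34 per hour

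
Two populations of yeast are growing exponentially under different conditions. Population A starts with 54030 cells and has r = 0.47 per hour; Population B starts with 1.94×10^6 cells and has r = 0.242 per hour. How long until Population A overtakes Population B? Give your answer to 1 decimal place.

15.7 hours

Set 54030·e^(0.47t) = 1.94×10^6·e^(0.242t).
e^((0.47 − 0.242)t) = 1.94×10^6/54030 → e^(0.228·t) = 35.906.
0.228·t = ln(35.906) = 3.5809, so t = 3.5809/0.228 = 15.706.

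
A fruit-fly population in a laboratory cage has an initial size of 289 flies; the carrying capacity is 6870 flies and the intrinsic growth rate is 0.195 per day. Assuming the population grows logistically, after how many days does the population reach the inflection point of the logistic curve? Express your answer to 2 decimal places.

16.03 days

Logistic growth is fastest at N = K/2 = 3435.
A = (K − N₀)/N₀ = 22.772. Set K/(1 + A·e^(−rt)) = K/2 → A·e^(−rt) = 1.
e^(−0.195t) = 1/22.772 = 0.0439143, so t = ln(22.772)/0.195 = 3.1255/0.195 = 16.028.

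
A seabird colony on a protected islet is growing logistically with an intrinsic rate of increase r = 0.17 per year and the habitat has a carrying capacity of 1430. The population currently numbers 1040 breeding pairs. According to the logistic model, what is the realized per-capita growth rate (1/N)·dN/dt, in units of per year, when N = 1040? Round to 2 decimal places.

0.05 per year

(1/N)·dN/dt = r(1 − N/K) = 0.17 × (1 − 1040/1430).
= 0.17 × 0.27273 = 0.046364.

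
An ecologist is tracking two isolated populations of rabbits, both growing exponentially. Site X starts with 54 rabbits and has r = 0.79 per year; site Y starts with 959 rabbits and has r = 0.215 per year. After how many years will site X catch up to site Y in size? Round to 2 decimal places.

5.00 years

Set 54·e^(0.79t) = 959·e^(0.215t).
e^((0.79 − 0.215)t) = 959/54 → e^(0.575·t) = 17.759.
0.575·t = ln(17.759) = 2.8769, so t = 2.8769/0.575 = 5.0033.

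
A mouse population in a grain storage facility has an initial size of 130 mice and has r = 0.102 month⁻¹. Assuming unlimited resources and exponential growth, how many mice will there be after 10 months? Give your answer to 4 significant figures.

360.5 mice

N(t) = N₀·e^(rt) = 130 × e^(0.102×10) = 130 × e^1.02.
e^1.02 ≈ 2.7732, so N ≈ 130 × 2.7732 = 360.515.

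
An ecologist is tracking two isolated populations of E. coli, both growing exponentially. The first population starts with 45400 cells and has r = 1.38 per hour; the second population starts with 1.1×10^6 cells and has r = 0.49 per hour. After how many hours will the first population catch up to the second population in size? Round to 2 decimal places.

3.58 hours

Set 45400·e^(1.38t) = 1.1×10^6·e^(0.49t).
e^((1.38 − 0.49)t) = 1.1×10^6/45400 → e^(0.89·t) = 24.229.
0.89·t = ln(24.229) = 3.1876, so t = 3.1876/0.89 = 3.5815.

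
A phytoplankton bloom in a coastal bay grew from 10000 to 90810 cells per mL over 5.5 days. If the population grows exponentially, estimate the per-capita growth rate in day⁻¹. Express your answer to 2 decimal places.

From N(t) = N₀·e^(rt): e^(r·5.5) = 90810/10000 = 9.081.
r·5.5 = ln(9.081) = 2.2062, so r = 2.2062/5.5 = 0.40112.

0.40 per day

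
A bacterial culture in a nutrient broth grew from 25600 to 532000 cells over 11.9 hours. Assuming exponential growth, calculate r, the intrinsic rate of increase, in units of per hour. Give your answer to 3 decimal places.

0.255 per hour

From N(t) = N₀·e^(rt): e^(r·11.9) = 532000/25600 = 20.781.
r·11.9 = ln(20.781) = 3.0341, so r = 3.0341/11.9 = 0.25496.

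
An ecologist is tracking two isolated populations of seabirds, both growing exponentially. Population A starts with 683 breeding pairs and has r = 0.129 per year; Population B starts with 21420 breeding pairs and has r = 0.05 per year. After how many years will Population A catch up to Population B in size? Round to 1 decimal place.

Set 683·e^(0.129t) = 21420·e^(0.05t).
e^((0.129 − 0.05)t) = 21420/683 → e^(0.079·t) = 31.362.
0.079·t = ln(31.362) = 3.4456, so t = 3.4456/0.079 = 43.615.

43.6 years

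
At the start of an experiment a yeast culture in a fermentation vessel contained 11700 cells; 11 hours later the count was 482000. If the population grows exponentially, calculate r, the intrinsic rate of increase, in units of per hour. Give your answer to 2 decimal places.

0.34 per hour

From N(t) = N₀·e^(rt): e^(r·11) = 482000/11700 = 41.197.
r·11 = ln(41.197) = 3.7184, so r = 3.7184/11 = 0.33803.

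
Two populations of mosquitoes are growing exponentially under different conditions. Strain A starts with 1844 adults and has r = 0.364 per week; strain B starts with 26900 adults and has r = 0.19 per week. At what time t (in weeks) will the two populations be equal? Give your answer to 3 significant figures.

15.4 weeks

Set 1844·e^(0.364t) = 26900·e^(0.19t).
e^((0.364 − 0.19)t) = 26900/1844 → e^(0.174·t) = 14.588.
0.174·t = ln(14.588) = 2.6802, so t = 2.6802/0.174 = 15.403.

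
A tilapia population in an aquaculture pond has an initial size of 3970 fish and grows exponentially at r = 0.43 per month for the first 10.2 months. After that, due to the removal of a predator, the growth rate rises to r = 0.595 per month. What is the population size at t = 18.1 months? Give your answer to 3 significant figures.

Phase 1: N(10.2) = 3970·e^(0.43×10.2) = 3970·e^4.386 = 318864.
Phase 2 runs for 18.1 − 10.2 = 7.9 months at r = 0.595.
N(18.1) = 318864·e^(0.595×7.9) = 318864·e^4.701 = 3.507578×10^7.

35100000 fish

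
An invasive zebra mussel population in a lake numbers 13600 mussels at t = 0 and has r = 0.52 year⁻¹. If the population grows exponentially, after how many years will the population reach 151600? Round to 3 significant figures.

Set N₀·e^(rt) = 151600: e^(0.52·t) = 151600/13600 = 11.147.
0.52·t = ln(11.147) = 2.4112, so t = 2.4112/0.52 = 4.6369.

4.64 years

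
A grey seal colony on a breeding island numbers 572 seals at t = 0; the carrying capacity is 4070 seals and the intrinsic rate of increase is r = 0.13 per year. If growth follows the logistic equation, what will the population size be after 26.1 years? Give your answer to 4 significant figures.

A = (K − N₀)/N₀ = (4070 − 572)/572 = 6.1154.
N(t) = K/(1 + A·e^(−rt)) = 4070/(1 + 6.1154×e^(−0.13×26.1)).
e^(−3.393) = 0.033608; denominator = 1 + 6.1154×0.033608 = 1.2055.
N = 4070/1.2055 = 3376.13.

3376 seals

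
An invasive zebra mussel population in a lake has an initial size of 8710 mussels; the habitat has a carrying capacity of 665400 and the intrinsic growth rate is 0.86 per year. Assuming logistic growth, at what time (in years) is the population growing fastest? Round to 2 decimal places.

Logistic growth is fastest at N = K/2 = 332700.
A = (K − N₀)/N₀ = 75.395. Set K/(1 + A·e^(−rt)) = K/2 → A·e^(−rt) = 1.
e^(−0.86t) = 1/75.395 = 0.0132635, so t = ln(75.395)/0.86 = 4.3227/0.86 = 5.0264.

5.03 years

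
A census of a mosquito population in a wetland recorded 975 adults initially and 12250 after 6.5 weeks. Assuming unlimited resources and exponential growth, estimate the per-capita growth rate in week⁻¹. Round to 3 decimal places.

From N(t) = N₀·e^(rt): e^(r·6.5) = 12250/975 = 12.564.
r·6.5 = ln(12.564) = 2.5308, so r = 2.5308/6.5 = 0.38936.

0.389 per week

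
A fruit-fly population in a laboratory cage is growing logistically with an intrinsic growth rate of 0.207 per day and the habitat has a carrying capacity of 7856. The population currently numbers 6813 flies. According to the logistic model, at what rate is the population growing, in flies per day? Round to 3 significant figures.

187 flies per day

dN/dt = rN(1 − N/K) = 0.207 × 6813 × (1 − 6813/7856).
1 − 6813/7856 = 0.13276; dN/dt = 0.207 × 6813 × 0.13276 = 187.24.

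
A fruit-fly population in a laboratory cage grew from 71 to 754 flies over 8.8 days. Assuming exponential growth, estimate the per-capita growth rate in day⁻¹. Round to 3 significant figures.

From N(t) = N₀·e^(rt): e^(r·8.8) = 754/71 = 10.62.
r·8.8 = ln(10.62) = 2.3627, so r = 2.3627/8.8 = 0.26849.

0.268 per day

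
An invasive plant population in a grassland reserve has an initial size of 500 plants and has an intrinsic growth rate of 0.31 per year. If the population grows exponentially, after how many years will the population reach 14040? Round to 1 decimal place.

10.8 years

Set N₀·e^(rt) = 14040: e^(0.31·t) = 14040/500 = 28.08.
0.31·t = ln(28.08) = 3.3351, so t = 3.3351/0.31 = 10.758.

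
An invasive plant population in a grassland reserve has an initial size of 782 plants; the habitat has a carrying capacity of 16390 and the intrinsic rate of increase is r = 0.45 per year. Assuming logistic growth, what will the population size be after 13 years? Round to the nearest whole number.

15499 plants

A = (K − N₀)/N₀ = (16390 − 782)/782 = 19.959.
N(t) = K/(1 + A·e^(−rt)) = 16390/(1 + 19.959×e^(−0.45×13)).
e^(−5.85) = 0.0028799; denominator = 1 + 19.959×0.0028799 = 1.0575.
N = 16390/1.0575 = 15499.1.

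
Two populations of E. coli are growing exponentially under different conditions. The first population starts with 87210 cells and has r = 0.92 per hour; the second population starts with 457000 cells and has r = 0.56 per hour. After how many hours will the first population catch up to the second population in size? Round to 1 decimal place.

4.6 hours

Set 87210·e^(0.92t) = 457000·e^(0.56t).
e^((0.92 − 0.56)t) = 457000/87210 → e^(0.36·t) = 5.2402.
0.36·t = ln(5.2402) = 1.6564, so t = 1.6564/0.36 = 4.601.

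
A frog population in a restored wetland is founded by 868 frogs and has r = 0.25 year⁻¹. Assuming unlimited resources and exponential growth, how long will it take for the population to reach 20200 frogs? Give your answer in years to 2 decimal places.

12.59 years

Set N₀·e^(rt) = 20200: e^(0.25·t) = 20200/868 = 23.272.
0.25·t = ln(23.272) = 3.1472, so t = 3.1472/0.25 = 12.589.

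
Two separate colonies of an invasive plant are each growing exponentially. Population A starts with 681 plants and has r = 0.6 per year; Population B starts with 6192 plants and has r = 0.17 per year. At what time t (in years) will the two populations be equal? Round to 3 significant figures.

Set 681·e^(0.6t) = 6192·e^(0.17t).
e^((0.6 − 0.17)t) = 6192/681 → e^(0.43·t) = 9.0925.
0.43·t = ln(9.0925) = 2.2075, so t = 2.2075/0.43 = 5.1336.

5.13 years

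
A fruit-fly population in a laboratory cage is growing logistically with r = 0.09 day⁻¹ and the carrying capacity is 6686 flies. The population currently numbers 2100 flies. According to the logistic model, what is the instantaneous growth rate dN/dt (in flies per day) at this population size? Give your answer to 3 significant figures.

dN/dt = rN(1 − N/K) = 0.09 × 2100 × (1 − 2100/6686).
1 − 2100/6686 = 0.68591; dN/dt = 0.09 × 2100 × 0.68591 = 129.64.

130 flies per day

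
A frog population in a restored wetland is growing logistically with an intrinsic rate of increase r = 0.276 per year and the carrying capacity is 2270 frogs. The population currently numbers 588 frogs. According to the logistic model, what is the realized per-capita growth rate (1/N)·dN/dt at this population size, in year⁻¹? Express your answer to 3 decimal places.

(1/N)·dN/dt = r(1 − N/K) = 0.276 × (1 − 588/2270).
= 0.276 × 0.74097 = 0.20451.

0.205 per year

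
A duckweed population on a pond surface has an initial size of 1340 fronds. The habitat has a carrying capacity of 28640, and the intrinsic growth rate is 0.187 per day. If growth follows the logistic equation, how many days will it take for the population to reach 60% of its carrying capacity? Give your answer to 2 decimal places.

A = (K − N₀)/N₀ = (28640 − 1340)/1340 = 20.373.
Solve 28640/(1 + 20.373·e^(−0.187t)) = 17184: 1 + 20.373·e^(−0.187t) = 1.6667, so e^(−0.187t) = 0.0327228.
−0.187·t = ln(0.0327228) = -3.4197, so t = 3.4197/0.187 = 18.287.

18.29 days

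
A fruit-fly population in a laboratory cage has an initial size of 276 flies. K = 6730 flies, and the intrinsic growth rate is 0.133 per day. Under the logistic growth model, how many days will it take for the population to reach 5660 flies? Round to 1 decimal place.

36.2 days

A = (K − N₀)/N₀ = (6730 − 276)/276 = 23.384.
Solve 6730/(1 + 23.384·e^(−0.133t)) = 5660: 1 + 23.384·e^(−0.133t) = 1.189, so e^(−0.133t) = 0.00808439.
−0.133·t = ln(0.00808439) = -4.8178, so t = 4.8178/0.133 = 36.224.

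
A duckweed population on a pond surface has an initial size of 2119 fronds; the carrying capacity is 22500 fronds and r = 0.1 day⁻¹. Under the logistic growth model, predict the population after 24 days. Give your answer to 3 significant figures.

12000 fronds

A = (K − N₀)/N₀ = (22500 − 2119)/2119 = 9.6182.
N(t) = K/(1 + A·e^(−rt)) = 22500/(1 + 9.6182×e^(−0.1×24)).
e^(−2.4) = 0.090718; denominator = 1 + 9.6182×0.090718 = 1.8725.
N = 22500/1.8725 = 12015.7.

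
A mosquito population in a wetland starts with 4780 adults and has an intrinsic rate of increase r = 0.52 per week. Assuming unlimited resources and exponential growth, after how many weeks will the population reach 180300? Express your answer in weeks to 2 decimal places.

Set N₀·e^(rt) = 180300: e^(0.52·t) = 180300/4780 = 37.72.
0.52·t = ln(37.72) = 3.6302, so t = 3.6302/0.52 = 6.9811.

6.98 weeks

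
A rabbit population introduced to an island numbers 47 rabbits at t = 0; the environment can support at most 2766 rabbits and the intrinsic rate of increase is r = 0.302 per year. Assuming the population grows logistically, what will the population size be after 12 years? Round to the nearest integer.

1088 rabbits

A = (K − N₀)/N₀ = (2766 − 47)/47 = 57.851.
N(t) = K/(1 + A·e^(−rt)) = 2766/(1 + 57.851×e^(−0.302×12)).
e^(−3.624) = 0.026676; denominator = 1 + 57.851×0.026676 = 2.5432.
N = 2766/2.5432 = 1087.6.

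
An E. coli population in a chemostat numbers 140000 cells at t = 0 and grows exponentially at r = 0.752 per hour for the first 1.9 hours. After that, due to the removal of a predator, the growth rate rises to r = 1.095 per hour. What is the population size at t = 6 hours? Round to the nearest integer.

Phase 1: N(1.9) = 140000·e^(0.752×1.9) = 140000·e^1.429 = 584316.
Phase 2 runs for 6 − 1.9 = 4.1 hours at r = 1.095.
N(6) = 584316·e^(1.095×4.1) = 584316·e^4.489 = 5.204908×10^7.

52049081 cells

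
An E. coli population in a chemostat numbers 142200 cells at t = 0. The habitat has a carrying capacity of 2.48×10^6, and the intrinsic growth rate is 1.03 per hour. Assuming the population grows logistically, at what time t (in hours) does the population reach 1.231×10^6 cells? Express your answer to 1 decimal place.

A = (K − N₀)/N₀ = (2.48×10^6 − 142200)/142200 = 16.44.
Solve 2.48×10^6/(1 + 16.44·e^(−1.03t)) = 1.231×10^6: 1 + 16.44·e^(−1.03t) = 2.0146, so e^(−1.03t) = 0.0617158.
−1.03·t = ln(0.0617158) = -2.7852, so t = 2.7852/1.03 = 2.7041.

2.7 hours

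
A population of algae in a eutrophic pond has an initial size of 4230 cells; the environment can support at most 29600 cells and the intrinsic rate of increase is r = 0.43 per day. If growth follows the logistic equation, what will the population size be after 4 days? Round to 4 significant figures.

A = (K − N₀)/N₀ = (29600 − 4230)/4230 = 5.9976.
N(t) = K/(1 + A·e^(−rt)) = 29600/(1 + 5.9976×e^(−0.43×4)).
e^(−1.72) = 0.17907; denominator = 1 + 5.9976×0.17907 = 2.074.
N = 29600/2.074 = 14272.1.

14270 cells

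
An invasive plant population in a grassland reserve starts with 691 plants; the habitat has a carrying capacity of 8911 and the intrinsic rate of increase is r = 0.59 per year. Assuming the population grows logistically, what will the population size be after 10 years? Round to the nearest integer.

A = (K − N₀)/N₀ = (8911 − 691)/691 = 11.896.
N(t) = K/(1 + A·e^(−rt)) = 8911/(1 + 11.896×e^(−0.59×10)).
e^(−5.9) = 0.0027394; denominator = 1 + 11.896×0.0027394 = 1.0326.
N = 8911/1.0326 = 8629.77.

8630 plants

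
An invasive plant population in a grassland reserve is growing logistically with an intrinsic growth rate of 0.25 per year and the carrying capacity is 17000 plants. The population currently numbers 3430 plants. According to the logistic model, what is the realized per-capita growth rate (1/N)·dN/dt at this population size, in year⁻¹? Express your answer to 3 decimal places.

(1/N)·dN/dt = r(1 − N/K) = 0.25 × (1 − 3430/17000).
= 0.25 × 0.79824 = 0.19956.

0.200 per year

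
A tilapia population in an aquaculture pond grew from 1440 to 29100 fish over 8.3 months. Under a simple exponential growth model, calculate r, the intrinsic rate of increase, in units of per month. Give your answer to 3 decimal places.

From N(t) = N₀·e^(rt): e^(r·8.3) = 29100/1440 = 20.208.
r·8.3 = ln(20.208) = 3.0061, so r = 3.0061/8.3 = 0.36218.

0.362 per month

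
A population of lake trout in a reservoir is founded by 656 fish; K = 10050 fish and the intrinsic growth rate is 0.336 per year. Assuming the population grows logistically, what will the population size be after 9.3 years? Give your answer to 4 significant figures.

A = (K − N₀)/N₀ = (10050 − 656)/656 = 14.32.
N(t) = K/(1 + A·e^(−rt)) = 10050/(1 + 14.32×e^(−0.336×9.3)).
e^(−3.125) = 0.043946; denominator = 1 + 14.32×0.043946 = 1.6293.
N = 10050/1.6293 = 6168.26.

6168 fish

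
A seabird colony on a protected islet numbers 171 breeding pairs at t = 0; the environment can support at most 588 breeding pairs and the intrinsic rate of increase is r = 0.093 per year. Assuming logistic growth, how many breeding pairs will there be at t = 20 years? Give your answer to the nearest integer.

A = (K − N₀)/N₀ = (588 − 171)/171 = 2.4386.
N(t) = K/(1 + A·e^(−rt)) = 588/(1 + 2.4386×e^(−0.093×20)).
e^(−1.86) = 0.15567; denominator = 1 + 2.4386×0.15567 = 1.3796.
N = 588/1.3796 = 426.203.

426 breeding pairs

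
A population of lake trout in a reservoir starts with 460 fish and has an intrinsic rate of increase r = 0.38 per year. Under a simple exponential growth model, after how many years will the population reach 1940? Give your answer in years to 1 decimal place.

3.8 years

Set N₀·e^(rt) = 1940: e^(0.38·t) = 1940/460 = 4.2174.
0.38·t = ln(4.2174) = 1.4392, so t = 1.4392/0.38 = 3.7874.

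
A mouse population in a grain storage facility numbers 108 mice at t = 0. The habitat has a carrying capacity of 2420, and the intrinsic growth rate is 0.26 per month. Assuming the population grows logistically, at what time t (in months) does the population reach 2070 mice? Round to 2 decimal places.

A = (K − N₀)/N₀ = (2420 − 108)/108 = 21.407.
Solve 2420/(1 + 21.407·e^(−0.26t)) = 2070: 1 + 21.407·e^(−0.26t) = 1.1691, so e^(−0.26t) = 0.0078983.
−0.26·t = ln(0.0078983) = -4.8411, so t = 4.8411/0.26 = 18.62.

18.62 months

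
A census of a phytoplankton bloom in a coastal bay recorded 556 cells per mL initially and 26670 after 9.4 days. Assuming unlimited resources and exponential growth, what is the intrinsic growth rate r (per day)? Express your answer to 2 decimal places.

0.41 per day

From N(t) = N₀·e^(rt): e^(r·9.4) = 26670/556 = 47.968.
r·9.4 = ln(47.968) = 3.8705, so r = 3.8705/9.4 = 0.41176.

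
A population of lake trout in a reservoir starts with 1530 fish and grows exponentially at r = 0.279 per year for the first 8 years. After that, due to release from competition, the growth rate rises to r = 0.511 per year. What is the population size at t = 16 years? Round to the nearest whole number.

850027 fish

Phase 1: N(8) = 1530·e^(0.279×8) = 1530·e^2.232 = 14257.3.
Phase 2 runs for 16 − 8 = 8 years at r = 0.511.
N(16) = 14257.3·e^(0.511×8) = 14257.3·e^4.088 = 850027.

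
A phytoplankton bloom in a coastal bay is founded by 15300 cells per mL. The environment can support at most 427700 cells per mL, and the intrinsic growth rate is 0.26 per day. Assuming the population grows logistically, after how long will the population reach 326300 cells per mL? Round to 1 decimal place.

17.2 days

A = (K − N₀)/N₀ = (427700 − 15300)/15300 = 26.954.
Solve 427700/(1 + 26.954·e^(−0.26t)) = 326300: 1 + 26.954·e^(−0.26t) = 1.3108, so e^(−0.26t) = 0.0115291.
−0.26·t = ln(0.0115291) = -4.4629, so t = 4.4629/0.26 = 17.165.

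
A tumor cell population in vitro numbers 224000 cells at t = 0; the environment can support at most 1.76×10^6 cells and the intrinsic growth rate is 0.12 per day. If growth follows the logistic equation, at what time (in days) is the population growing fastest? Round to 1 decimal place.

Logistic growth is fastest at N = K/2 = 880000.
A = (K − N₀)/N₀ = 6.8571. Set K/(1 + A·e^(−rt)) = K/2 → A·e^(−rt) = 1.
e^(−0.12t) = 1/6.8571 = 0.145833, so t = ln(6.8571)/0.12 = 1.9253/0.12 = 16.044.

16.0 days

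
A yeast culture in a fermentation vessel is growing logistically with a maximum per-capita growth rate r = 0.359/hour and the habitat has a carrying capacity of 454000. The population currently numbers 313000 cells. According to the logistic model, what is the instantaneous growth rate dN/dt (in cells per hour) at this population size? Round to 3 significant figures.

34900 cells per hour

dN/dt = rN(1 − N/K) = 0.359 × 313000 × (1 − 313000/454000).
1 − 313000/454000 = 0.31057; dN/dt = 0.359 × 313000 × 0.31057 = 34898.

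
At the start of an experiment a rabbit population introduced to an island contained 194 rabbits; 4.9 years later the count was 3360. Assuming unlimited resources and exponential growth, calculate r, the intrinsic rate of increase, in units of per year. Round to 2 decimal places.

From N(t) = N₀·e^(rt): e^(r·4.9) = 3360/194 = 17.32.
r·4.9 = ln(17.32) = 2.8518, so r = 2.8518/4.9 = 0.58201.

0.58 per year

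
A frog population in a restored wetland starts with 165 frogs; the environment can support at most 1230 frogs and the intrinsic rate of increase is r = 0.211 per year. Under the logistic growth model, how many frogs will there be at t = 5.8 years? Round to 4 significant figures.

424.4 frogs

A = (K − N₀)/N₀ = (1230 − 165)/165 = 6.4545.
N(t) = K/(1 + A·e^(−rt)) = 1230/(1 + 6.4545×e^(−0.211×5.8)).
e^(−1.224) = 0.29411; denominator = 1 + 6.4545×0.29411 = 2.8983.
N = 1230/2.8983 = 424.38.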